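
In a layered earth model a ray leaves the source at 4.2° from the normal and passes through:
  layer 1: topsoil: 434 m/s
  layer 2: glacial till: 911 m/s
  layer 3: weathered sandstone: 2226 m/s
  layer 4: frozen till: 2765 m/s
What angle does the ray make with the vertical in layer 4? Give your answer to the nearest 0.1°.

Ray parameter p = sin 4.2° / 434 = 1.6875e-04 s/m.
sin θ_4 = p·V_4 = 1.6875e-04 × 2765 = 0.4666.
θ_4 = arcsin 0.4666 = 27.81°.

27.8°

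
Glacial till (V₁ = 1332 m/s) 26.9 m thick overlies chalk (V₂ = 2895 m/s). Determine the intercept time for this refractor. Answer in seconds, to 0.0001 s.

0.0359 s

θ_c = arcsin(V₁/V₂) = arcsin(1332/2895) = 27.39°; cos θ_c = 0.8879.
tᵢ = 2h·cos θ_c / V₁ = 2·26.9·0.8879 / 1332 = 0.03586 s.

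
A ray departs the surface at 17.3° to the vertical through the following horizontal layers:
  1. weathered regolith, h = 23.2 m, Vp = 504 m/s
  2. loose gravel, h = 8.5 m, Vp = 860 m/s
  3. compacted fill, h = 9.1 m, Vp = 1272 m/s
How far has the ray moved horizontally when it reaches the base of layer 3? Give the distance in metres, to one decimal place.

Ray parameter p = sin 17.3° / 504 m/s = 5.9003e-04 s/m.
Layer 1: θ = 17.30°; offset = 23.2·tan 17.30° = 7.226 m.
Layer 2: sin θ = p·860 = 0.5074 → θ = 30.49°; offset = 8.5·tan 30.49° = 5.005 m.
Layer 3: sin θ = p·1272 = 0.7505 → θ = 48.64°; offset = 9.1·tan 48.64° = 10.335 m.
Total horizontal offset = 22.566 m.

22.6 m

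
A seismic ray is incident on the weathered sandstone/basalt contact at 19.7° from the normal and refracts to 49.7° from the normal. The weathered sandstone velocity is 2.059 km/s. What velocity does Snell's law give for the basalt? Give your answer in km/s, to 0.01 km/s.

4.66 km/s

sin 19.7° = 0.3371; sin 49.7° = 0.7627.
V₂ = V₁·(sin θ₂/sin θ₁) = 2.059·(0.7627/0.3371) = 4.66 km/s.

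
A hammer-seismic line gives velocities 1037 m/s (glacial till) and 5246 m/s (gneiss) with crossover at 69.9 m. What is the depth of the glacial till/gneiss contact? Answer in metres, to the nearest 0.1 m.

h = (x_cross/2)·√((V₂−V₁)/(V₂+V₁)).
(V₂−V₁)/(V₂+V₁) = (5246−1037)/(5246+1037) = 0.6699; √ = 0.8185.
h = (69.9/2)·0.8185 = 28.61 m.

28.6 m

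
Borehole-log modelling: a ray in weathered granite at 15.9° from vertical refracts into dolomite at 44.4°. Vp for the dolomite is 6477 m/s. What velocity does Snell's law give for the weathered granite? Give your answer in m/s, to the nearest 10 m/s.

Snell's law: sin 15.9°/V₁ = sin 44.4°/V₂.
V₁ = V₂·sin 15.9°/sin 44.4° = 6477 × 0.3916 = 2536.13 m/s.

2540 m/s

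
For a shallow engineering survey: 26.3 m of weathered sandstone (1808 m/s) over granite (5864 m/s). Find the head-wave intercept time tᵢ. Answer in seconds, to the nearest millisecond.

θ_c = arcsin(V₁/V₂) = arcsin(1808/5864) = 17.96°; cos θ_c = 0.9513.
tᵢ = 2h·cos θ_c / V₁ = 2·26.3·0.9513 / 1808 = 0.02768 s.

0.028 s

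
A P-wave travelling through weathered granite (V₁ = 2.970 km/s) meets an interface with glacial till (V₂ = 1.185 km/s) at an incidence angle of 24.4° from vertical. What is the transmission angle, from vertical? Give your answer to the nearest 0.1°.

9.5°

sin θ₁/V₁ = sin θ₂/V₂ ⇒ sin θ₂ = 1.185·sin 24.4°/2.970 = 1.185·0.4131/2.970 = 0.1648.
θ₂ = sin⁻¹(0.1648) = 9.49° (from vertical).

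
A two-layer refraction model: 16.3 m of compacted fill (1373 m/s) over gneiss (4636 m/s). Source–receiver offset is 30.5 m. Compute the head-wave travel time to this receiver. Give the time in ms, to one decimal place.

29.3 ms

θ_c = arcsin(V₁/V₂) = arcsin(1373/4636) = 17.23°, cos θ_c = 0.9551.
Intercept time tᵢ = 2h cos θ_c / V₁ = 2·16.3·0.9551/1373 = 0.02268 s.
t = x/V₂ + tᵢ = 30.5/4636 + 0.02268 = 0.02926 s.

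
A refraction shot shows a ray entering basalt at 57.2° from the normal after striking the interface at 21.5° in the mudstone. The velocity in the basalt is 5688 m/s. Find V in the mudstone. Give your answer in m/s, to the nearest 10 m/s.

2480 m/s

sin 21.5° = 0.3665; sin 57.2° = 0.8406.
V₁ = V₂·(sin θ₁/sin θ₂) = 5688·(0.3665/0.8406) = 2480.06 m/s.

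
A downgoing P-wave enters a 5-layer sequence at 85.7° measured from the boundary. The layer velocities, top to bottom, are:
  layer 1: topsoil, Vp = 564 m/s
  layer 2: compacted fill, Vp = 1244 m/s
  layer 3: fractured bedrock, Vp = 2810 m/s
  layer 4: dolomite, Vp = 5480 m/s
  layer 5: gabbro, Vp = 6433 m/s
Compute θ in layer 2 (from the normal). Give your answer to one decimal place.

9.5°

From the normal: θ₁ = 90° − 85.7° = 4.3°.
Ray parameter p = sin 4.3° / 564 = 1.3294e-04 s/m.
sin θ_2 = p·V_2 = 1.3294e-04 × 1244 = 0.1654.
θ_2 = 9.52° from the vertical.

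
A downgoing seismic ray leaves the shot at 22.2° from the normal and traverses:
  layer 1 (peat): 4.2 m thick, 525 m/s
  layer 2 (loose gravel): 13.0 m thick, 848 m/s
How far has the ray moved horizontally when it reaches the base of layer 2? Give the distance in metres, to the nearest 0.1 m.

11.7 m

p = sin θ₁/V₁ = sin 22.2°/525 = 7.1970e-04 s/m is conserved through the stack.
Layer 1: θ = 22.20°; offset = 4.2·tan 22.20° = 1.714 m.
Layer 2: sin θ = p·848 = 0.6103 → θ = 37.61°; offset = 13.0·tan 37.61° = 10.015 m.
Σ offsets = 11.729 m.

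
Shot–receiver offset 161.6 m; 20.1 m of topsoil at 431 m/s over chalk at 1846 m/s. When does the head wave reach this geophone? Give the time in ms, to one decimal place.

θ_c = arcsin(V₁/V₂) = arcsin(431/1846) = 13.50°, cos θ_c = 0.9724.
Intercept time tᵢ = 2h cos θ_c / V₁ = 2·20.1·0.9724/431 = 0.09069 s.
t = x/V₂ + tᵢ = 161.6/1846 + 0.09069 = 0.17823 s.

178.2 ms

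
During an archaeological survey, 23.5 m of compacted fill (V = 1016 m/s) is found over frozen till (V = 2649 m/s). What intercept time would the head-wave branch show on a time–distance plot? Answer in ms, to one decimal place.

θ_c = arcsin(V₁/V₂) = arcsin(1016/2649) = 22.55°; cos θ_c = 0.9235.
tᵢ = 2h·cos θ_c / V₁ = 2·23.5·0.9235 / 1016 = 0.04272 s.

42.7 ms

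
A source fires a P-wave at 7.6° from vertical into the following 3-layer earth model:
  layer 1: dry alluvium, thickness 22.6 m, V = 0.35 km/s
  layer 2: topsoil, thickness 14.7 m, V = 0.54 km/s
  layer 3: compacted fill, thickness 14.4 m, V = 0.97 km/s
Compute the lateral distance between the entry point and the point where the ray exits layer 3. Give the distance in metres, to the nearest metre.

Apply Snell's law at each interface; in layer i the horizontal offset is hᵢ·tan θᵢ.
Layer 1: θ = 7.60°; offset = 22.6·tan 7.60° = 3.015 m.
Layer 2: sin θ = 0.54·sin 7.6°/0.35 = 0.2041, θ = 11.77°; offset = 14.7·tan 11.77° = 3.064 m.
Layer 3: sin θ = 0.97·sin 7.6°/0.35 = 0.3665, θ = 21.50°; offset = 14.4·tan 21.50° = 5.673 m.
Summing the layer offsets gives 11.753 m.

12 m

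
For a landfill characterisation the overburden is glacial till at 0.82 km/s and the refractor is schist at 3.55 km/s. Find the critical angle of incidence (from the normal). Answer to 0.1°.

13.4°

At critical incidence the refracted ray runs along the interface (θ₂ = 90°), so sin θ_c = V₁/V₂.
θ_c = arcsin(0.82/3.55) = arcsin 0.2310 = 13.36°.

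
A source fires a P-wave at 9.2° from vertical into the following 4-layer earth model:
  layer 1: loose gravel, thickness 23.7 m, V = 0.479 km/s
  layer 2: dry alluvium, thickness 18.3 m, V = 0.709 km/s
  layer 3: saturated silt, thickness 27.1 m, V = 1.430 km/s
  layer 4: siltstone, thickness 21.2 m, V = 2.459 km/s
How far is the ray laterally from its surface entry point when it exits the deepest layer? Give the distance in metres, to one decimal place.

Ray parameter p = sin 9.2° / 0.479 km/s = 3.3378e-01 s/km.
Layer 1: θ = 9.20°; offset = 23.7·tan 9.20° = 3.839 m.
Layer 2: sin θ = p·0.709 = 0.2367 → θ = 13.69°; offset = 18.3·tan 13.69° = 4.457 m.
Layer 3: sin θ = p·1.430 = 0.4773 → θ = 28.51°; offset = 27.1·tan 28.51° = 14.720 m.
Layer 4: sin θ = p·2.459 = 0.8208 → θ = 55.16°; offset = 21.2·tan 55.16° = 30.459 m.
Total horizontal offset = 53.475 m.

53.5 m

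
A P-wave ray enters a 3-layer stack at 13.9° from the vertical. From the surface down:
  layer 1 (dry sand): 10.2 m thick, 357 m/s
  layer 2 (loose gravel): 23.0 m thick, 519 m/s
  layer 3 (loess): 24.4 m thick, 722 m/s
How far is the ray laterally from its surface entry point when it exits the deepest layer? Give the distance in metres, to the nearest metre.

25 m

p = sin θ₁/V₁ = sin 13.9°/357 = 6.7291e-04 s/m is conserved through the stack.
Layer 1: θ = 13.90°; offset = 10.2·tan 13.90° = 2.524 m.
Layer 2: sin θ = p·519 = 0.3492 → θ = 20.44°; offset = 23.0·tan 20.44° = 8.572 m.
Layer 3: sin θ = p·722 = 0.4858 → θ = 29.07°; offset = 24.4·tan 29.07° = 13.563 m.
Summing the layer offsets gives 24.659 m.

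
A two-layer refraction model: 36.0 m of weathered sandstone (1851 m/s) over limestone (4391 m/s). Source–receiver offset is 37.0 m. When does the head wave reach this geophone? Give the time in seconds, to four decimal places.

0.0437 s

t = x/V₂ + 2h·√(V₂²−V₁²)/(V₁V₂).
√(V₂²−V₁²) = √(4391²−1851²) = 3981.8 m/s; delay term = 2·36.0·3981.8/(1851·4391) = 0.03527 s.
t = 37.0/4391 + 0.03527 = 0.04370 s.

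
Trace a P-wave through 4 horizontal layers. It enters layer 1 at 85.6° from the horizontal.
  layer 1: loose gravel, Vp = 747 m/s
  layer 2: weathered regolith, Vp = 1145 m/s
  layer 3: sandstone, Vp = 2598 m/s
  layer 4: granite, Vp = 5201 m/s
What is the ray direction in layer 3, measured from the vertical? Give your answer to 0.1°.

15.5°

From the normal: θ₁ = 90° − 85.6° = 4.4°.
Ray parameter p = sin 4.4° / 747 = 1.0270e-04 s/m.
sin θ_3 = p·V_3 = 1.0270e-04 × 2598 = 0.2668.
θ_3 = arcsin 0.2668 = 15.48°.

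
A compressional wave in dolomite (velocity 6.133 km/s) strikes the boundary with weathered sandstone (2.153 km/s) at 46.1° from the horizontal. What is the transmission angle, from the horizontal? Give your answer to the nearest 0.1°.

Angle from the normal: 90° − 46.1° = 43.9°.
sin θ₁/V₁ = sin θ₂/V₂ ⇒ sin θ₂ = 2.153·sin 43.9°/6.133 = 2.153·0.6934/6.133 = 0.2434.
θ₂ = sin⁻¹(0.2434) = 14.09° (from vertical).
From the interface: 90° − 14.09° = 75.91°.

75.9°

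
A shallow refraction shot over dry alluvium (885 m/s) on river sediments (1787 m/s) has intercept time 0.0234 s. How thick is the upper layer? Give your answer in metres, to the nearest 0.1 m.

11.9 m

h = tᵢ·V₁·V₂ / (2·√(V₂²−V₁²)).
√(V₂²−V₁²) = √(1787² − 885²) = 1552.5 m/s.
h = 0.0234 s × 885 × 1787 / (2 × 1552.5) = 11.92 m.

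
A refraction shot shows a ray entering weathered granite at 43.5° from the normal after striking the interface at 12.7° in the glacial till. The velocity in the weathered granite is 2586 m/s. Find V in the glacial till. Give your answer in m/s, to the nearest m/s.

Snell's law: sin 12.7°/V₁ = sin 43.5°/V₂.
V₁ = V₂·sin 12.7°/sin 43.5° = 2586 × 0.3194 = 825.91 m/s.

826 m/s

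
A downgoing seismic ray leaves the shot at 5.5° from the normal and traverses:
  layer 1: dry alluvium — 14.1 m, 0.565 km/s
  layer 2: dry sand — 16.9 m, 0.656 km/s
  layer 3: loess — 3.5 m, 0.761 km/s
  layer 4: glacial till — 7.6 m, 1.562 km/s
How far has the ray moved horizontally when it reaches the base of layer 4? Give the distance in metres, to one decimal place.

5.8 m

Apply Snell's law at each interface; in layer i the horizontal offset is hᵢ·tan θᵢ.
Layer 1: θ = 5.50°; offset = 14.1·tan 5.50° = 1.358 m.
Layer 2: sin θ = 0.656·sin 5.5°/0.565 = 0.1113, θ = 6.39°; offset = 16.9·tan 6.39° = 1.892 m.
Layer 3: sin θ = 0.761·sin 5.5°/0.565 = 0.1291, θ = 7.42°; offset = 3.5·tan 7.42° = 0.456 m.
Layer 4: sin θ = 1.562·sin 5.5°/0.565 = 0.2650, θ = 15.37°; offset = 7.6·tan 15.37° = 2.088 m.
Summing the layer offsets gives 5.794 m.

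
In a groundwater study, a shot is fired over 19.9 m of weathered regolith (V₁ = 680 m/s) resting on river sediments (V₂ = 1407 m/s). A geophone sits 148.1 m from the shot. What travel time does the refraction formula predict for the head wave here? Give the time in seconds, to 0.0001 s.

t = x/V₂ + 2h·√(V₂²−V₁²)/(V₁V₂).
√(V₂²−V₁²) = √(1407²−680²) = 1231.8 m/s; delay term = 2·19.9·1231.8/(680·1407) = 0.05124 s.
t = 148.1/1407 + 0.05124 = 0.15650 s.

0.1565 s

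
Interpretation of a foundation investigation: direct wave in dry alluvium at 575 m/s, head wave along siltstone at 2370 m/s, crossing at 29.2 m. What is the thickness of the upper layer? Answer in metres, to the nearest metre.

h = (x_cross/2)·√((V₂−V₁)/(V₂+V₁)).
(V₂−V₁)/(V₂+V₁) = (2370−575)/(2370+575) = 0.6095; √ = 0.7807.
h = (29.2/2)·0.7807 = 11.40 m.

11 m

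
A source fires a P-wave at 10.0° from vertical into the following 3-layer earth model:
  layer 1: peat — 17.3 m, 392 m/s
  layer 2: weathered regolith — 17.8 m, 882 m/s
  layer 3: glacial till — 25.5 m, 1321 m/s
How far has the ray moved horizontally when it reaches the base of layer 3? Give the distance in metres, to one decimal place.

29.0 m

Apply Snell's law at each interface; in layer i the horizontal offset is hᵢ·tan θᵢ.
Layer 1: θ = 10.00°; offset = 17.3·tan 10.00° = 3.050 m.
Layer 2: sin θ = 882·sin 10.0°/392 = 0.3907, θ = 23.00°; offset = 17.8·tan 23.00° = 7.555 m.
Layer 3: sin θ = 1321·sin 10.0°/392 = 0.5852, θ = 35.82°; offset = 25.5·tan 35.82° = 18.402 m.
Σ offsets = 29.007 m.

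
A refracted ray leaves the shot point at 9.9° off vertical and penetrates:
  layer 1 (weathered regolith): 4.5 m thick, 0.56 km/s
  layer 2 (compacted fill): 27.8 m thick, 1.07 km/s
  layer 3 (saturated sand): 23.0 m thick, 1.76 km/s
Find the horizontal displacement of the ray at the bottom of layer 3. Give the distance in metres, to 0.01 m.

25.22 m

Apply Snell's law at each interface; in layer i the horizontal offset is hᵢ·tan θᵢ.
Layer 1: θ = 9.90°; offset = 4.5·tan 9.90° = 0.7854 m.
Layer 2: sin θ = 1.07·sin 9.9°/0.56 = 0.3285, θ = 19.18°; offset = 27.8·tan 19.18° = 9.6691 m.
Layer 3: sin θ = 1.76·sin 9.9°/0.56 = 0.5403, θ = 32.71°; offset = 23.0·tan 32.71° = 14.7699 m.
Total horizontal offset = 25.2244 m.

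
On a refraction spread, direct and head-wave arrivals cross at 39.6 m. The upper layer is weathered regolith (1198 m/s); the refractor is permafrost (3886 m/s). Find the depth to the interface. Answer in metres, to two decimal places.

x_cross = 2h·√((V₂+V₁)/(V₂−V₁)) → h = x_cross / (2·√((V₂+V₁)/(V₂−V₁))).
√((V₂+V₁)/(V₂−V₁)) = √((3886+1198)/(3886−1198)) = 1.3753.
h = 39.6 / (2·1.3753) = 14.40 m.

14.40 m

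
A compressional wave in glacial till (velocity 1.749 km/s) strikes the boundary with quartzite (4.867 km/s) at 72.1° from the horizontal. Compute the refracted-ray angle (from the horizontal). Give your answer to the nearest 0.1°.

31.2°

Angle from the normal: 90° − 72.1° = 17.9°.
sin θ₁/V₁ = sin θ₂/V₂ ⇒ sin θ₂ = 4.867·sin 17.9°/1.749 = 4.867·0.3074/1.749 = 0.8553.
θ₂ = arcsin 0.8553 = 58.79° from the normal.
From the interface: 90° − 58.79° = 31.21°.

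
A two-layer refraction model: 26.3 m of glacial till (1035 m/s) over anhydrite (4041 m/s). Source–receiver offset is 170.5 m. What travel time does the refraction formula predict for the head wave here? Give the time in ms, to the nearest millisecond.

θ_c = arcsin(V₁/V₂) = arcsin(1035/4041) = 14.84°, cos θ_c = 0.9666.
Intercept time tᵢ = 2h cos θ_c / V₁ = 2·26.3·0.9666/1035 = 0.04913 s.
t = x/V₂ + tᵢ = 170.5/4041 + 0.04913 = 0.09132 s.

91 ms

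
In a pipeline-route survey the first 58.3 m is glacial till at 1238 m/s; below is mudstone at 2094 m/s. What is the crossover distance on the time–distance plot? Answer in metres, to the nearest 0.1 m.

230.0 m

x_cross = 2h·√((V₂+V₁)/(V₂−V₁)).
(V₂+V₁)/(V₂−V₁) = (2094+1238)/(2094−1238) = 3.8925; √ = 1.9729.
x_cross = 2·58.3·1.9729 = 230.05 m.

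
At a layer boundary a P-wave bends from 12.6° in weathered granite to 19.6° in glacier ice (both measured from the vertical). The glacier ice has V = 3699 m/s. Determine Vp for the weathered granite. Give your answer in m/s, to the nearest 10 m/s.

sin 12.6° = 0.2181; sin 19.6° = 0.3355.
V₁ = V₂·(sin θ₁/sin θ₂) = 3699·(0.2181/0.3355) = 2405.45 m/s.

2410 m/s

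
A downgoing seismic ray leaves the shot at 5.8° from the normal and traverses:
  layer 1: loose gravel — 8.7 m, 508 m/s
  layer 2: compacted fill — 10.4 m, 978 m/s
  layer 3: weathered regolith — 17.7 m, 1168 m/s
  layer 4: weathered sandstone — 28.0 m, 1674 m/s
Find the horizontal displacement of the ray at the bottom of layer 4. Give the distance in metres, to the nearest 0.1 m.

Apply Snell's law at each interface; in layer i the horizontal offset is hᵢ·tan θᵢ.
Layer 1: θ = 5.80°; offset = 8.7·tan 5.80° = 0.884 m.
Layer 2: sin θ = 978·sin 5.8°/508 = 0.1946, θ = 11.22°; offset = 10.4·tan 11.22° = 2.063 m.
Layer 3: sin θ = 1168·sin 5.8°/508 = 0.2323, θ = 13.44°; offset = 17.7·tan 13.44° = 4.228 m.
Layer 4: sin θ = 1674·sin 5.8°/508 = 0.3330, θ = 19.45°; offset = 28.0·tan 19.45° = 9.889 m.
Σ offsets = 17.063 m.

17.1 m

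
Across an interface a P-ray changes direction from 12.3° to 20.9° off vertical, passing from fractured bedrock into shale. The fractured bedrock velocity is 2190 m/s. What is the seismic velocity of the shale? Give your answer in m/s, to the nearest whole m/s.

3667 m/s

Snell's law: sin 12.3°/V₁ = sin 20.9°/V₂.
V₂ = V₁·sin 20.9°/sin 12.3° = 2190 × 1.6746 = 3667.35 m/s.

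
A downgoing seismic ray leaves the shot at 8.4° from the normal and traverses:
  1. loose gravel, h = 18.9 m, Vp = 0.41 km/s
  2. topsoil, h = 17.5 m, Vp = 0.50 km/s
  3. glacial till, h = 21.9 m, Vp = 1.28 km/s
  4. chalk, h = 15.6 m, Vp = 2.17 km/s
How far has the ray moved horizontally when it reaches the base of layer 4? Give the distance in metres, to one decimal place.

36.2 m

Apply Snell's law at each interface; in layer i the horizontal offset is hᵢ·tan θᵢ.
Layer 1: θ = 8.40°; offset = 18.9·tan 8.40° = 2.791 m.
Layer 2: sin θ = 0.50·sin 8.4°/0.41 = 0.1782, θ = 10.26°; offset = 17.5·tan 10.26° = 3.168 m.
Layer 3: sin θ = 1.28·sin 8.4°/0.41 = 0.4561, θ = 27.13°; offset = 21.9·tan 27.13° = 11.223 m.
Layer 4: sin θ = 2.17·sin 8.4°/0.41 = 0.7732, θ = 50.64°; offset = 15.6·tan 50.64° = 19.018 m.
Total horizontal offset = 36.201 m.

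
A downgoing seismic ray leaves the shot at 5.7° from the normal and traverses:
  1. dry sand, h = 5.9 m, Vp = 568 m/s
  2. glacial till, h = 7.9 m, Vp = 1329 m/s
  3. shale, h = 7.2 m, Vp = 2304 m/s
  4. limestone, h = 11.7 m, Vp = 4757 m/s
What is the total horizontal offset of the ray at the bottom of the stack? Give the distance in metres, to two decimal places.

Apply Snell's law at each interface; in layer i the horizontal offset is hᵢ·tan θᵢ.
Layer 1: θ = 5.70°; offset = 5.9·tan 5.70° = 0.5889 m.
Layer 2: sin θ = 1329·sin 5.7°/568 = 0.2324, θ = 13.44°; offset = 7.9·tan 13.44° = 1.8875 m.
Layer 3: sin θ = 2304·sin 5.7°/568 = 0.4029, θ = 23.76°; offset = 7.2·tan 23.76° = 3.1693 m.
Layer 4: sin θ = 4757·sin 5.7°/568 = 0.8318, θ = 56.28°; offset = 11.7·tan 56.28° = 17.5331 m.
Σ offsets = 23.1788 m.

23.18 m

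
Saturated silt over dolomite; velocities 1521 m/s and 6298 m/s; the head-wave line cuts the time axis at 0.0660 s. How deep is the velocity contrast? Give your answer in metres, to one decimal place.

h = tᵢ·V₁·V₂ / (2·√(V₂²−V₁²)).
√(V₂²−V₁²) = √(6298² − 1521²) = 6111.6 m/s.
h = 0.066 s × 1521 × 6298 / (2 × 6111.6) = 51.72 m.

51.7 m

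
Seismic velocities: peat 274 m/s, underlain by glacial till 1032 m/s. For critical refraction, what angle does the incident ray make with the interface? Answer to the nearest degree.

Critical incidence: sin θ_c = V₁/V₂ = 274/1032 = 0.2655.
θ_c = arcsin 0.2655 = 15.40°.
Measured from the interface: 90° − 15.40° = 74.60°.

75°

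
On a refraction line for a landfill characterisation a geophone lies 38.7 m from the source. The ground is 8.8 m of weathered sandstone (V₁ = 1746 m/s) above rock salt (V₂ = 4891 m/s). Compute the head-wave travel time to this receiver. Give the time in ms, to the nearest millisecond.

17 ms

t = x/V₂ + 2h·√(V₂²−V₁²)/(V₁V₂).
√(V₂²−V₁²) = √(4891²−1746²) = 4568.7 m/s; delay term = 2·8.8·4568.7/(1746·4891) = 0.00942 s.
t = 38.7/4891 + 0.00942 = 0.01733 s.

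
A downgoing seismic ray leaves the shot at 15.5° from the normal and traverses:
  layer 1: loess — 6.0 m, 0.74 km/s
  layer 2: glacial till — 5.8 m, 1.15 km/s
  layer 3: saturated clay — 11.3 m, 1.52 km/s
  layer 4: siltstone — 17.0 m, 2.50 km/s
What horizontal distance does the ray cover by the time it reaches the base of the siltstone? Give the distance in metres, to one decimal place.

47.4 m

Apply Snell's law at each interface; in layer i the horizontal offset is hᵢ·tan θᵢ.
Layer 1: θ = 15.50°; offset = 6.0·tan 15.50° = 1.664 m.
Layer 2: sin θ = 1.15·sin 15.5°/0.74 = 0.4153, θ = 24.54°; offset = 5.8·tan 24.54° = 2.648 m.
Layer 3: sin θ = 1.52·sin 15.5°/0.74 = 0.5489, θ = 33.29°; offset = 11.3·tan 33.29° = 7.421 m.
Layer 4: sin θ = 2.50·sin 15.5°/0.74 = 0.9028, θ = 64.53°; offset = 17.0·tan 64.53° = 35.694 m.
Σ offsets = 47.427 m.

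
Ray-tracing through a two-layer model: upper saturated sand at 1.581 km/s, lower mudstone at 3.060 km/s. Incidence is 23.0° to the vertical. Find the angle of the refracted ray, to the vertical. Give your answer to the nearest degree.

49°

sin θ₁/V₁ = sin θ₂/V₂ ⇒ sin θ₂ = 3.060·sin 23.0°/1.581 = 3.060·0.3907/1.581 = 0.7563.
θ₂ = arcsin 0.7563 = 49.14° from the normal.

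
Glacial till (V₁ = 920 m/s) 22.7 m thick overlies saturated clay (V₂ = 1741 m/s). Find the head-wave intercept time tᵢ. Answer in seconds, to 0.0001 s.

tᵢ = 2h·√(V₂²−V₁²)/(V₁V₂).
√(V₂²−V₁²) = √(1741²−920²) = 1478.1 m/s.
tᵢ = 2·22.7·1478.1/(920·1741) = 0.04190 s.

0.0419 s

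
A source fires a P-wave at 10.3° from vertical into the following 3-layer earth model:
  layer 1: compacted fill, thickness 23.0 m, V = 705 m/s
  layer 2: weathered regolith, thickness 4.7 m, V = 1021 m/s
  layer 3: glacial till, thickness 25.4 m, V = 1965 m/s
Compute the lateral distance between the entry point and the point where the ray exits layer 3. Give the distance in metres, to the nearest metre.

p = sin θ₁/V₁ = sin 10.3°/705 = 2.5362e-04 s/m is conserved through the stack.
Layer 1: θ = 10.30°; offset = 23.0·tan 10.30° = 4.180 m.
Layer 2: sin θ = p·1021 = 0.2589 → θ = 15.01°; offset = 4.7·tan 15.01° = 1.260 m.
Layer 3: sin θ = p·1965 = 0.4984 → θ = 29.89°; offset = 25.4·tan 29.89° = 14.601 m.
Total horizontal offset = 20.041 m.

20 m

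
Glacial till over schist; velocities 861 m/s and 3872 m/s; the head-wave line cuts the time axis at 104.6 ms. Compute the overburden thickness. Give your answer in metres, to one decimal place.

h = tᵢ·V₁·V₂ / (2·√(V₂²−V₁²)).
√(V₂²−V₁²) = √(3872² − 861²) = 3775.1 m/s.
h = 0.1046 s × 861 × 3872 / (2 × 3775.1) = 46.19 m.

46.2 m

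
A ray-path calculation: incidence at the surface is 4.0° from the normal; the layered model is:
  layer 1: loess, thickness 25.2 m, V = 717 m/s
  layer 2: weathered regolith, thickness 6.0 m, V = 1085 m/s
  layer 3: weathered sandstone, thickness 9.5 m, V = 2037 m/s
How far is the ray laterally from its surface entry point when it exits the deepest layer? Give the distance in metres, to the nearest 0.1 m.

Ray parameter p = sin 4.0° / 717 m/s = 9.7289e-05 s/m.
Layer 1: θ = 4.00°; offset = 25.2·tan 4.00° = 1.762 m.
Layer 2: sin θ = p·1085 = 0.1056 → θ = 6.06°; offset = 6.0·tan 6.06° = 0.637 m.
Layer 3: sin θ = p·2037 = 0.1982 → θ = 11.43°; offset = 9.5·tan 11.43° = 1.921 m.
Total horizontal offset = 4.320 m.

4.3 m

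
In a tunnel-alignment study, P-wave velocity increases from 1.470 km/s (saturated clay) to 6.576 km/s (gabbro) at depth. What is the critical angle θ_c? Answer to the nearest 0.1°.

12.9°

Critical incidence: sin θ_c = V₁/V₂ = 1.470/6.576 = 0.2235.
θ_c = arcsin 0.2235 = 12.92°.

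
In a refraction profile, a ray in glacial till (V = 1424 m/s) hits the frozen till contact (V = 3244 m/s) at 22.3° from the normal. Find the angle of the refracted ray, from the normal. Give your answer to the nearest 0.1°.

59.8°

sin θ₁/V₁ = sin θ₂/V₂ ⇒ sin θ₂ = 3244·sin 22.3°/1424 = 3244·0.3795/1424 = 0.8644.
θ₂ = arcsin 0.8644 = 59.82° from the normal.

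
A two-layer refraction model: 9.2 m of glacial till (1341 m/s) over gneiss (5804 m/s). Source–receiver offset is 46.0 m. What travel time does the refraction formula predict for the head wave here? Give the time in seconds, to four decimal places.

0.0213 s

θ_c = arcsin(V₁/V₂) = arcsin(1341/5804) = 13.36°, cos θ_c = 0.9729.
Intercept time tᵢ = 2h cos θ_c / V₁ = 2·9.2·0.9729/1341 = 0.01335 s.
t = x/V₂ + tᵢ = 46.0/5804 + 0.01335 = 0.02128 s.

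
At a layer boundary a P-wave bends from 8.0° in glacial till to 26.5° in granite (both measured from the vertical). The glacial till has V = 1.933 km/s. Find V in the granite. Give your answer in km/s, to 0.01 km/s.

sin 8.0° = 0.1392; sin 26.5° = 0.4462.
V₂ = V₁·(sin θ₂/sin θ₁) = 1.933·(0.4462/0.1392) = 6.20 km/s.

6.20 km/s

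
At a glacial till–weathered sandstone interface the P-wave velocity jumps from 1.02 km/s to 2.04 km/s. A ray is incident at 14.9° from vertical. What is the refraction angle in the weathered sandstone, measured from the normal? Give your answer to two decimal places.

30.95°

sin θ₁/V₁ = sin θ₂/V₂ ⇒ sin θ₂ = 2.04·sin 14.9°/1.02 = 2.04·0.2571/1.02 = 0.5143.
θ₂ = sin⁻¹(0.5143) = 30.95° (from vertical).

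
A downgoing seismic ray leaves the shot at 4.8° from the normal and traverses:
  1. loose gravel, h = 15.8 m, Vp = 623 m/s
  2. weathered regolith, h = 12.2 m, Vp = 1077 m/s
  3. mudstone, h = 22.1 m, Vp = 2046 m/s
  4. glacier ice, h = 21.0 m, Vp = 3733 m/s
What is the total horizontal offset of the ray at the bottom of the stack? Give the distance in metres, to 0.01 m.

21.60 m

Apply Snell's law at each interface; in layer i the horizontal offset is hᵢ·tan θᵢ.
Layer 1: θ = 4.80°; offset = 15.8·tan 4.80° = 1.3268 m.
Layer 2: sin θ = 1077·sin 4.8°/623 = 0.1447, θ = 8.32°; offset = 12.2·tan 8.32° = 1.7836 m.
Layer 3: sin θ = 2046·sin 4.8°/623 = 0.2748, θ = 15.95°; offset = 22.1·tan 15.95° = 6.3164 m.
Layer 4: sin θ = 3733·sin 4.8°/623 = 0.5014, θ = 30.09°; offset = 21.0·tan 30.09° = 12.1695 m.
Σ offsets = 21.5963 m.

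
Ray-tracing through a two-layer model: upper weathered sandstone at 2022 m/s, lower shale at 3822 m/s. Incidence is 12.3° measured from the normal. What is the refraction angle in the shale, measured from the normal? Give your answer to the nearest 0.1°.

23.7°

Snell's law: sin θ₂ = (V₂/V₁)·sin θ₁ = (3822/2022)·sin 12.3° = 0.4027.
θ₂ = sin⁻¹(0.4027) = 23.75° (from vertical).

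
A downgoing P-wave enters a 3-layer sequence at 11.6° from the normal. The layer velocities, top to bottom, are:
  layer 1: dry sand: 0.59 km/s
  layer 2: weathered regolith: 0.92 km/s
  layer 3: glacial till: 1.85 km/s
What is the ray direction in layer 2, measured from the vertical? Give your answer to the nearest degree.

18°

Snell's law across each interface conserves sin θ / V, so sin θ_2 = V_2·sin θ₁/V₁.
sin θ_2 = 0.92 × sin 11.6° / 0.59 = 0.3135.
θ_2 = arcsin 0.3135 = 18.27°.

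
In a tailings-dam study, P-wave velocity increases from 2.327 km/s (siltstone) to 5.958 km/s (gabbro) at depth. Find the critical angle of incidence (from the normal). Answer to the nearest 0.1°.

23.0°

At critical incidence the refracted ray runs along the interface (θ₂ = 90°), so sin θ_c = V₁/V₂.
θ_c = arcsin(2.327/5.958) = arcsin 0.3906 = 22.99°.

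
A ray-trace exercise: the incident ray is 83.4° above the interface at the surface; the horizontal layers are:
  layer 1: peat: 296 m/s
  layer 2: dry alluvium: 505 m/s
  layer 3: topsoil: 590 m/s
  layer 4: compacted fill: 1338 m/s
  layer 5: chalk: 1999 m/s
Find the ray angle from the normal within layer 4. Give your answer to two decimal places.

31.30°

From the normal: θ₁ = 90° − 83.4° = 6.6°.
Snell's law across each interface conserves sin θ / V, so sin θ_4 = V_4·sin θ₁/V₁.
sin θ_4 = 1338 × sin 6.6° / 296 = 0.5195.
θ_4 = 31.30° from the vertical.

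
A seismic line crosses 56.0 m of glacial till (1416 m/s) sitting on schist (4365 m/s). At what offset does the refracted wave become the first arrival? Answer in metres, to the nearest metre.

157 m

x_cross = 2h·√((V₂+V₁)/(V₂−V₁)).
(V₂+V₁)/(V₂−V₁) = (4365+1416)/(4365−1416) = 1.9603; √ = 1.4001.
x_cross = 2·56.0·1.4001 = 156.81 m.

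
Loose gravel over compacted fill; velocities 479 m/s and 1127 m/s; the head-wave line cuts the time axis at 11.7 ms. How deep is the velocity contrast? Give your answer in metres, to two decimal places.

3.10 m

θ_c = arcsin(479/1127) = 25.15°; cos θ_c = 0.9052.
tᵢ = 2h cos θ_c/V₁ ⇒ h = tᵢ·V₁/(2 cos θ_c) = 0.0117·479/(2·0.9052) = 3.10 m.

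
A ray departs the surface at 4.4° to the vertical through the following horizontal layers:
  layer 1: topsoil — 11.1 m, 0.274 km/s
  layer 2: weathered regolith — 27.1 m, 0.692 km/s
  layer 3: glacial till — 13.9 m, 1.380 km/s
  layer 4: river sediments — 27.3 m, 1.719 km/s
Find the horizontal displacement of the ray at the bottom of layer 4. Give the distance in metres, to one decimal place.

27.0 m

Apply Snell's law at each interface; in layer i the horizontal offset is hᵢ·tan θᵢ.
Layer 1: θ = 4.40°; offset = 11.1·tan 4.40° = 0.854 m.
Layer 2: sin θ = 0.692·sin 4.4°/0.274 = 0.1938, θ = 11.17°; offset = 27.1·tan 11.17° = 5.352 m.
Layer 3: sin θ = 1.380·sin 4.4°/0.274 = 0.3864, θ = 22.73°; offset = 13.9·tan 22.73° = 5.823 m.
Layer 4: sin θ = 1.719·sin 4.4°/0.274 = 0.4813, θ = 28.77°; offset = 27.3·tan 28.77° = 14.990 m.
Σ offsets = 27.020 m.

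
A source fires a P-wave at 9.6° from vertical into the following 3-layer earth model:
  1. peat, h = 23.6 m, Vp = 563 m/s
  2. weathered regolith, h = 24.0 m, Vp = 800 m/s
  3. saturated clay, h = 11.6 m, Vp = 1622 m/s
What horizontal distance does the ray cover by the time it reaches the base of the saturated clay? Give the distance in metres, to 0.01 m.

Ray parameter p = sin 9.6° / 563 m/s = 2.9621e-04 s/m.
Layer 1: θ = 9.60°; offset = 23.6·tan 9.60° = 3.9916 m.
Layer 2: sin θ = p·800 = 0.2370 → θ = 13.71°; offset = 24.0·tan 13.71° = 5.8541 m.
Layer 3: sin θ = p·1622 = 0.4805 → θ = 28.72°; offset = 11.6·tan 28.72° = 6.3549 m.
Summing the layer offsets gives 16.2006 m.

16.20 m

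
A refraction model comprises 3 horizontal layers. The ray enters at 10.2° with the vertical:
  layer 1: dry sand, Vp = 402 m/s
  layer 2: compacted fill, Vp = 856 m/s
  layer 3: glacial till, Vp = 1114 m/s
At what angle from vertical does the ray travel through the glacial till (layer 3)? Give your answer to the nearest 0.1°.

Ray parameter p = sin 10.2° / 402 = 4.4051e-04 s/m.
sin θ_3 = p·V_3 = 4.4051e-04 × 1114 = 0.4907.
θ_3 = 29.39° from the vertical.

29.4°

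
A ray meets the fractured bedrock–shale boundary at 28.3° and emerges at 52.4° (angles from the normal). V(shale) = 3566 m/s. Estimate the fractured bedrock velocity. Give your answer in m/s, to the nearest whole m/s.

Snell's law: sin 28.3°/V₁ = sin 52.4°/V₂.
V₁ = V₂·sin 28.3°/sin 52.4° = 3566 × 0.5984 = 2133.81 m/s.

2134 m/s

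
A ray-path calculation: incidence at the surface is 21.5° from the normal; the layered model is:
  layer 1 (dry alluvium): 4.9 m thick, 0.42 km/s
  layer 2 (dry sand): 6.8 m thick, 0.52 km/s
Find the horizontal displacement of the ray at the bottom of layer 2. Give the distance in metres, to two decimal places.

5.39 m

p = sin θ₁/V₁ = sin 21.5°/0.42 = 8.7262e-01 s/km is conserved through the stack.
Layer 1: θ = 21.50°; offset = 4.9·tan 21.50° = 1.9302 m.
Layer 2: sin θ = p·0.52 = 0.4538 → θ = 26.99°; offset = 6.8·tan 26.99° = 3.4626 m.
Summing the layer offsets gives 5.3928 m.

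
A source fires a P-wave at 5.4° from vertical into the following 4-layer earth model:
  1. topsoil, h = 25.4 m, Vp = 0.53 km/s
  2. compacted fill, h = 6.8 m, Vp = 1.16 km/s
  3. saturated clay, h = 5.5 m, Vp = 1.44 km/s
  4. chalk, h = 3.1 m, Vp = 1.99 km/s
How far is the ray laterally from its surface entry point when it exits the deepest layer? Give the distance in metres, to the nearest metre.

p = sin θ₁/V₁ = sin 5.4°/0.53 = 1.7756e-01 s/km is conserved through the stack.
Layer 1: θ = 5.40°; offset = 25.4·tan 5.40° = 2.401 m.
Layer 2: sin θ = p·1.16 = 0.2060 → θ = 11.89°; offset = 6.8·tan 11.89° = 1.431 m.
Layer 3: sin θ = p·1.44 = 0.2557 → θ = 14.81°; offset = 5.5·tan 14.81° = 1.455 m.
Layer 4: sin θ = p·1.99 = 0.3534 → θ = 20.69°; offset = 3.1·tan 20.69° = 1.171 m.
Summing the layer offsets gives 6.458 m.

6 m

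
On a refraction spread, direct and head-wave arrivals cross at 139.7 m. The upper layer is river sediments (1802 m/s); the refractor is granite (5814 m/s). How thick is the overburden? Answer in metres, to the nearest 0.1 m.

x_cross = 2h·√((V₂+V₁)/(V₂−V₁)) → h = x_cross / (2·√((V₂+V₁)/(V₂−V₁))).
√((V₂+V₁)/(V₂−V₁)) = √((5814+1802)/(5814−1802)) = 1.3778.
h = 139.7 / (2·1.3778) = 50.70 m.

50.7 m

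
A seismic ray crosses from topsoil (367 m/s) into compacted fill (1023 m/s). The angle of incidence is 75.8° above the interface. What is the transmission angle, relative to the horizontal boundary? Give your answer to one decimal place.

Angle from the normal: 90° − 75.8° = 14.2°.
Snell's law: sin θ₂ = (V₂/V₁)·sin θ₁ = (1023/367)·sin 14.2° = 0.6838.
θ₂ = sin⁻¹(0.6838) = 43.14° (from vertical).
From the interface: 90° − 43.14° = 46.86°.

46.9°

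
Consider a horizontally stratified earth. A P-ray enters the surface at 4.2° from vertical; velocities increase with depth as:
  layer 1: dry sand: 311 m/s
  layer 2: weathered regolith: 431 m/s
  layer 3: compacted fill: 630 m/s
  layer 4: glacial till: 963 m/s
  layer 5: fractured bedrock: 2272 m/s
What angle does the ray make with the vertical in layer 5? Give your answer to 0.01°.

Ray parameter p = sin 4.2° / 311 = 2.3549e-04 s/m.
sin θ_5 = p·V_5 = 2.3549e-04 × 2272 = 0.5350.
θ_5 = arcsin 0.5350 = 32.35°.

32.35°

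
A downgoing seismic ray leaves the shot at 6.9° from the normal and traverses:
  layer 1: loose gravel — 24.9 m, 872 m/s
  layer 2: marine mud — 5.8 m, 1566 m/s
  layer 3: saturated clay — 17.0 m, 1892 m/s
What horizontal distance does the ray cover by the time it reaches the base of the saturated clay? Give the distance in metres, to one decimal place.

8.9 m

p = sin θ₁/V₁ = sin 6.9°/872 = 1.3777e-04 s/m is conserved through the stack.
Layer 1: θ = 6.90°; offset = 24.9·tan 6.90° = 3.013 m.
Layer 2: sin θ = p·1566 = 0.2158 → θ = 12.46°; offset = 5.8·tan 12.46° = 1.282 m.
Layer 3: sin θ = p·1892 = 0.2607 → θ = 15.11°; offset = 17.0·tan 15.11° = 4.590 m.
Summing the layer offsets gives 8.885 m.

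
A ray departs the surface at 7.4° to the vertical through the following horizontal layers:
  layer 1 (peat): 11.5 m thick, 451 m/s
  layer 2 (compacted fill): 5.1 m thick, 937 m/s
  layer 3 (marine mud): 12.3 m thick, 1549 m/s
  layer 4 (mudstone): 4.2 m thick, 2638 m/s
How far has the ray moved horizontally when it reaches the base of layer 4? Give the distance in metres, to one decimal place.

Ray parameter p = sin 7.4° / 451 m/s = 2.8558e-04 s/m.
Layer 1: θ = 7.40°; offset = 11.5·tan 7.40° = 1.494 m.
Layer 2: sin θ = p·937 = 0.2676 → θ = 15.52°; offset = 5.1·tan 15.52° = 1.416 m.
Layer 3: sin θ = p·1549 = 0.4424 → θ = 26.25°; offset = 12.3·tan 26.25° = 6.067 m.
Layer 4: sin θ = p·2638 = 0.7534 → θ = 48.88°; offset = 4.2·tan 48.88° = 4.811 m.
Total horizontal offset = 13.788 m.

13.8 m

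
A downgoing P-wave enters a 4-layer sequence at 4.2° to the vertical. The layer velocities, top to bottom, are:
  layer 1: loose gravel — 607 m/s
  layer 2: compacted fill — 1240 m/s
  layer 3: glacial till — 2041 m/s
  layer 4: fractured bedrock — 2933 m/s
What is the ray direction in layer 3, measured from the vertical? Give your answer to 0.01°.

14.26°

Ray parameter p = sin 4.2° / 607 = 1.2066e-04 s/m.
sin θ_3 = p·V_3 = 1.2066e-04 × 2041 = 0.2463.
θ_3 = 14.26° from the vertical.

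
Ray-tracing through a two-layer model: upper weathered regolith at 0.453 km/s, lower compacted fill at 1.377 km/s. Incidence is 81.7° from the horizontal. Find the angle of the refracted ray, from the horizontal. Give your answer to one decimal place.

Angle from the normal: 90° − 81.7° = 8.3°.
Snell's law: sin θ₂ = (V₂/V₁)·sin θ₁ = (1.377/0.453)·sin 8.3° = 0.4388.
θ₂ = arcsin 0.4388 = 26.03° from the normal.
From the interface: 90° − 26.03° = 63.97°.

64.0°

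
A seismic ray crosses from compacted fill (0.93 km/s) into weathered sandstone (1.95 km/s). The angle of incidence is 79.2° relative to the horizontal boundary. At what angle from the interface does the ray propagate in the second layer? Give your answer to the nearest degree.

Angle from the normal: 90° − 79.2° = 10.8°.
Snell's law: sin θ₂ = (V₂/V₁)·sin θ₁ = (1.95/0.93)·sin 10.8° = 0.3929.
θ₂ = arcsin 0.3929 = 23.13° from the normal.
From the interface: 90° − 23.13° = 66.87°.

67°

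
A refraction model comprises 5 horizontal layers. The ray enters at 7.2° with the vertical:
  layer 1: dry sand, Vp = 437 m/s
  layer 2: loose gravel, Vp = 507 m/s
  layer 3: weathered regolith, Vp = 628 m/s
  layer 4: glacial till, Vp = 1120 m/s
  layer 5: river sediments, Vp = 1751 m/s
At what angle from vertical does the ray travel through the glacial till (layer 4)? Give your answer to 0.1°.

18.7°

Snell's law across each interface conserves sin θ / V, so sin θ_4 = V_4·sin θ₁/V₁.
sin θ_4 = 1120 × sin 7.2° / 437 = 0.3212.
θ_4 = arcsin 0.3212 = 18.74°.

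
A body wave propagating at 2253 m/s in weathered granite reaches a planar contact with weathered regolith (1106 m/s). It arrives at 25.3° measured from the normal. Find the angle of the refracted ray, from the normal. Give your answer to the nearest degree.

12°

sin θ₁/V₁ = sin θ₂/V₂ ⇒ sin θ₂ = 1106·sin 25.3°/2253 = 1106·0.4274/2253 = 0.2098.
θ₂ = arcsin 0.2098 = 12.11° from the normal.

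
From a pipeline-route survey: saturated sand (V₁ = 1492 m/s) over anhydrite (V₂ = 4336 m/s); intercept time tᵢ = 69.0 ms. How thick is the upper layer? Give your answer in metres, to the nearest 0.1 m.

54.8 m

θ_c = arcsin(1492/4336) = 20.13°; cos θ_c = 0.9389.
tᵢ = 2h cos θ_c/V₁ ⇒ h = tᵢ·V₁/(2 cos θ_c) = 0.069·1492/(2·0.9389) = 54.82 m.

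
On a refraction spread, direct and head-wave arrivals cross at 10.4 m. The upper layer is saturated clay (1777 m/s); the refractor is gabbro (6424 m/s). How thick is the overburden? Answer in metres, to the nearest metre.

4 m

h = (x_cross/2)·√((V₂−V₁)/(V₂+V₁)).
(V₂−V₁)/(V₂+V₁) = (6424−1777)/(6424+1777) = 0.5666; √ = 0.7528.
h = (10.4/2)·0.7528 = 3.91 m.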